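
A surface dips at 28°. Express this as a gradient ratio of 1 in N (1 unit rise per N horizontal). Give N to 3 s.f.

1 : N means tan θ = 1/N, so N = 1/tan 28° = 1/0.5317

1 in 1.88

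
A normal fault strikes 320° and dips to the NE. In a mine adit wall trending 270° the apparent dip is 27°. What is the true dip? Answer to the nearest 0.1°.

33.6°

β = acute angle between strike 320° and section 270° = 50°.
tan(true dip) = tan 27° / sin 50° = 0.6651
δ = arctan(0.6651) = 33.63°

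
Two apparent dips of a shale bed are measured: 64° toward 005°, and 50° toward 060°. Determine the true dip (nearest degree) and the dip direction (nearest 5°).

Each apparent-dip line lies in the plane. As unit vectors (x east, y north, z up), v₁ plunges 64°→005° and v₂ plunges 50°→060°.
n = v₁ × v₂ = (0.046, 0.471, 0.231) (taken with n_z > 0).
tan δ = √(n_x²+n_y²)/n_z = 0.473/0.231, so δ = 64.0°.
The horizontal component of n points toward azimuth atan2(n_x, n_y) = 6°, the dip direction.

true dip 64°, dip direction 005°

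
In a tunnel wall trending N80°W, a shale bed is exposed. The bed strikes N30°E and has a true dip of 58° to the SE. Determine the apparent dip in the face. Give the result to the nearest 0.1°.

The strike is N30°E and the section trends N80°W; the acute angle between them is β = 70°.
tan α = tan 58° × sin 70° = 1.6003 × 0.9397 = 1.5038
apparent dip = arctan 1.5038 = 56.38°

56.4°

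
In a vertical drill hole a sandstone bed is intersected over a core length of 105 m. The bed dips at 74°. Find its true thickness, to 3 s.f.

28.9 m

True thickness t = h · cos(dip) = 105 × cos 74°
t = 105 × 0.2756 = 28.942 m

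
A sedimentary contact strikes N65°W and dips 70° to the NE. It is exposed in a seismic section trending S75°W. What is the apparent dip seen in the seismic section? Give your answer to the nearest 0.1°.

60.5°

Angle between strike (N65°W) and section (S75°W): β = 40°.
tan(apparent dip) = tan 70° · sin 40° = 1.7660
apparent dip = arctan 1.7660 = 60.48°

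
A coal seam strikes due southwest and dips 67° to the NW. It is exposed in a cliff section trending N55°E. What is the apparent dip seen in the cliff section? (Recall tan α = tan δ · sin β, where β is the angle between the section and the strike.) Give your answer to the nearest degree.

22°

The section lies 10° from the strike.
tan(apparent dip) = tan 67° · sin 10° = 0.4091
apparent dip = arctan 0.4091 = 22.25°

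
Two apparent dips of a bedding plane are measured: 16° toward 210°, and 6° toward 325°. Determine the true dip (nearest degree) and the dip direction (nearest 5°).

Each apparent-dip line lies in the plane. As unit vectors (x east, y north, z up), v₁ plunges 16°→210° and v₂ plunges 6°→325°.
n = v₁ × v₂ = (-0.312, -0.107, 0.866) (taken with n_z > 0).
tan δ = √(n_x²+n_y²)/n_z = 0.329/0.866, so δ = 20.8°.
The horizontal component of n points toward azimuth atan2(n_x, n_y) = 251°, the dip direction.

true dip 21°, dip direction 250°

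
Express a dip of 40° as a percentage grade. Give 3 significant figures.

grade % = 100 × tan 40° = 100 × 0.8391

83.9%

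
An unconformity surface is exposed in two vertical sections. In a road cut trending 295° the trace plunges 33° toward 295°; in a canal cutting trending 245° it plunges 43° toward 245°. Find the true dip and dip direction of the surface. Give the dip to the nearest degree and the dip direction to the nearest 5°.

Represent each trace as a vector plunging at its apparent dip toward its trend (east-north-up frame): v₁ = (-0.760, 0.354, -0.545), v₂ = (-0.663, -0.309, -0.682).
Cross product v₁ × v₂ gives the pole to the plane: n ∝ (-0.410, -0.157, 0.470).
True dip = arccos(n_z / |n|) = arccos(0.7305) = 43.1°.
Dip direction = azimuth of (n_x, n_y) = atan2(-0.410, -0.157) = 249°.

true dip 43°, dip direction 250°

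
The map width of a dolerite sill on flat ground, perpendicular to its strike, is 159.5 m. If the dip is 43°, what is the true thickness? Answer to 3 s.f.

109 m

True thickness t = w · sin(dip) = 159.5 × sin 43°
t = 159.5 × 0.6820 = 108.779 m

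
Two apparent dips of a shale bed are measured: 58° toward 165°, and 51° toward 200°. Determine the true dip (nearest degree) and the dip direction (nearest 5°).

Each apparent-dip line lies in the plane. As unit vectors (x east, y north, z up), v₁ plunges 58°→165° and v₂ plunges 51°→200°.
n = v₁ × v₂ = (0.104, -0.289, 0.191) (taken with n_z > 0).
True dip = arccos(n_z / |n|) = arccos(0.5286) = 58.1°.
The horizontal component of n points toward azimuth atan2(n_x, n_y) = 160°, the dip direction.

true dip 58°, dip direction 160°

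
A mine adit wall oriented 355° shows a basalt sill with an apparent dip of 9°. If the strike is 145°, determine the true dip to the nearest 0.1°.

17.6°

β = acute angle between strike 145° and section 355° = 30°.
tan(true dip) = tan 9° / sin 30° = 0.3168
δ = arctan(0.3168) = 17.58°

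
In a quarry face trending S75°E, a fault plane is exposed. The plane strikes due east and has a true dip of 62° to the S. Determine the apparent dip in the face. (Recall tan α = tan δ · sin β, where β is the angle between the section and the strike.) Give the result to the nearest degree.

26°

The section lies 15° from the strike.
tan(apparent dip) = tan 62° · sin 15° = 0.4868
α = arctan(0.4868) = 25.96°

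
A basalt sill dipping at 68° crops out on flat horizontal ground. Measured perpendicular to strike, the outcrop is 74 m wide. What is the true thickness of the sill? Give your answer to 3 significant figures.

68.6 m

True thickness t = w · sin(dip) = 74 × sin 68°
t = 74 × 0.9272 = 68.612 m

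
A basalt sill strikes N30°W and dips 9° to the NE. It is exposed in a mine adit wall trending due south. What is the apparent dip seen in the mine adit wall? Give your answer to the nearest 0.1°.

The strike is N30°W and the section trends due south; the acute angle between them is β = 30°.
tan α = tan 9° × sin 30° = 0.1584 × 0.5000 = 0.0792
α = arctan(0.0792) = 4.53°

4.5°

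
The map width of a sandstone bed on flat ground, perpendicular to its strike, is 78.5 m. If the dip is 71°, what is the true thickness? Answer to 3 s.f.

True thickness t = w · sin(dip) = 78.5 × sin 71°
t = 78.5 × 0.9455 = 74.223 m

74.2 m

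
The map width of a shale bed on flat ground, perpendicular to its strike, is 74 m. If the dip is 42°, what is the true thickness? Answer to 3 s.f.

True thickness t = w · sin(dip) = 74 × sin 42°
t = 74 × 0.6691 = 49.516 m

49.5 m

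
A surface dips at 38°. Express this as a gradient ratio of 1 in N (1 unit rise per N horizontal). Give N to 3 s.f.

1 in 1.28

1 : N means tan θ = 1/N, so N = 1/tan 38° = 1/0.7813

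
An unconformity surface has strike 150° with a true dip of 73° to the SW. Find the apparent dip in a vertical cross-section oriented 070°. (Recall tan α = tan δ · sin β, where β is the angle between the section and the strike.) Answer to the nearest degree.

The section lies 80° from the strike.
tan α = tan 73° × sin 80° = 3.2709 × 0.9848 = 3.2212
apparent dip = arctan 3.2212 = 72.75°

73°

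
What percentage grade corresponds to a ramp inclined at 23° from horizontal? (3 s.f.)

grade % = 100 × tan 23° = 100 × 0.4245

42.4%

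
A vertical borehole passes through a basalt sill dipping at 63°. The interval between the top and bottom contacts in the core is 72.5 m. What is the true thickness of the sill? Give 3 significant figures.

True thickness t = h · cos(dip) = 72.5 × cos 63°
t = 72.5 × 0.4540 = 32.914 m

32.9 m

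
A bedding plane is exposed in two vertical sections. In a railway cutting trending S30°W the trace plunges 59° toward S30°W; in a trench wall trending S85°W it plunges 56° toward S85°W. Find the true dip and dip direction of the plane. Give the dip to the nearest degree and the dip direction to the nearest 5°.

true dip 61°, dip direction 230°

Represent each trace as a vector plunging at its apparent dip toward its trend (east-north-up frame): v₁ = (-0.258, -0.446, -0.857), v₂ = (-0.557, -0.049, -0.829).
Cross product v₁ × v₂ gives the pole to the plane: n ∝ (-0.328, -0.264, 0.236).
True dip = arccos(n_z / |n|) = arccos(0.4888) = 60.7°.
Dip direction = atan2(-0.328, -0.264) = 231° (azimuth of n's horizontal projection).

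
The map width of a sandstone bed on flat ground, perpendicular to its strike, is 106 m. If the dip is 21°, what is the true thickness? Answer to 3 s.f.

True thickness t = w · sin(dip) = 106 × sin 21°
t = 106 × 0.3584 = 37.987 m

38.0 m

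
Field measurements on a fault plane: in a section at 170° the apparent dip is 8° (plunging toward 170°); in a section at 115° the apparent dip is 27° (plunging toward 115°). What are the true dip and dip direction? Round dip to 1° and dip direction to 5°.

The two traces are lines in the plane: v₁ = (sin 170°·cos 8°, cos 170°·cos 8°, −sin 8°), v₂ = (sin 115°·cos 27°, cos 115°·cos 27°, −sin 27°).
The plane normal is n = v₁ × v₂ ∝ (0.390, -0.034, 0.723).
True dip = arccos(n_z / |n|) = arccos(0.8791) = 28.5°.
Dip direction = azimuth of (n_x, n_y) = atan2(0.390, -0.034) = 95°.

true dip 28°, dip direction 095°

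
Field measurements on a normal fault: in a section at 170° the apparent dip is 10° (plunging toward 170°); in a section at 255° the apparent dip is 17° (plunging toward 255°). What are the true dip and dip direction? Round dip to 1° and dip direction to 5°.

Represent each trace as a vector plunging at its apparent dip toward its trend (east-north-up frame): v₁ = (0.171, -0.970, -0.174), v₂ = (-0.924, -0.248, -0.292).
n = v₁ × v₂ = (-0.241, -0.210, 0.938) (taken with n_z > 0).
Dip δ = arctan(|n_h|/n_z) = arctan(0.320/0.938) = 18.8°.
Dip direction = atan2(-0.241, -0.210) = 229° (azimuth of n's horizontal projection).

true dip 19°, dip direction 230°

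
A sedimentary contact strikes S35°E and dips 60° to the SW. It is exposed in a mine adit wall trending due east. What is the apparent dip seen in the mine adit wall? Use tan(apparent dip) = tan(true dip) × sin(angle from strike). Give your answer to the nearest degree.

55°

The section lies 55° from the strike.
tan(apparent dip) = tan 60° · sin 55° = 1.4188
α = arctan(1.4188) = 54.82°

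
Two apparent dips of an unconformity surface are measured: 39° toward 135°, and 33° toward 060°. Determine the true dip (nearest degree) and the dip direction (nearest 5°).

Each apparent-dip line lies in the plane. As unit vectors (x east, y north, z up), v₁ plunges 39°→135° and v₂ plunges 33°→060°.
The plane normal is n = v₁ × v₂ ∝ (0.563, -0.158, 0.630).
tan δ = √(n_x²+n_y²)/n_z = 0.585/0.630, so δ = 42.9°.
Dip direction = atan2(0.563, -0.158) = 106° (azimuth of n's horizontal projection).

true dip 43°, dip direction 105°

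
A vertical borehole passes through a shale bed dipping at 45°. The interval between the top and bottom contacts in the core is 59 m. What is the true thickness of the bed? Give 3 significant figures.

True thickness t = h · cos(dip) = 59 × cos 45°
t = 59 × 0.7071 = 41.719 m

41.7 m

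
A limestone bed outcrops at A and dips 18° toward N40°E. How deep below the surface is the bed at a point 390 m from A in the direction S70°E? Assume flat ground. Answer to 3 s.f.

43.3 m

The hole lies 70° from the dip direction, so the down-dip offset is 390 × cos 70° = 133.39 m.
Depth = down-dip offset × tan(dip) = 133.39 × tan 18° = 133.39 × 0.3249
Depth = 43.34 m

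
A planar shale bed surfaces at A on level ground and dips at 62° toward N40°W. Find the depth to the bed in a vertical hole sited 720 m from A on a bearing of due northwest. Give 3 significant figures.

The hole lies 5° from the dip direction, so the down-dip offset is 720 × cos 5° = 717.26 m.
Depth = down-dip offset × tan(dip) = 717.26 × tan 62° = 717.26 × 1.8807
Depth = 1348.97 m

1350 m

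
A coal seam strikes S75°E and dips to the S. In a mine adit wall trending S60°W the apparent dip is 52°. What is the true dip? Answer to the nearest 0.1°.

β = acute angle between strike S75°E and section S60°W = 45°.
tan(true dip) = tan 52° / sin 45° = 1.8101
δ = arctan(1.8101) = 61.08°

61.1°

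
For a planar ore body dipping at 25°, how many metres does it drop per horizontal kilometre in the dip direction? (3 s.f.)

466 m

drop per km = 1000 × tan 25° = 1000 × 0.4663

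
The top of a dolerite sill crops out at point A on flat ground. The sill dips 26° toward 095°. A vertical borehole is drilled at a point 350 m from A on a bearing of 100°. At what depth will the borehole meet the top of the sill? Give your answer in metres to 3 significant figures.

The hole lies 5° from the dip direction, so the down-dip offset is 350 × cos 5° = 348.67 m.
Depth = down-dip offset × tan(dip) = 348.67 × tan 26° = 348.67 × 0.4877
Depth = 170.06 m

170 m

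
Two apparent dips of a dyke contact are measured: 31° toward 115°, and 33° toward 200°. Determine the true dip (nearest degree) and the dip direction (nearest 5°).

Represent each trace as a vector plunging at its apparent dip toward its trend (east-north-up frame): v₁ = (0.777, -0.362, -0.515), v₂ = (-0.287, -0.788, -0.545).
Cross product v₁ × v₂ gives the pole to the plane: n ∝ (0.209, -0.571, 0.716).
True dip = arccos(n_z / |n|) = arccos(0.7624) = 40.3°.
Dip direction = atan2(0.209, -0.571) = 160° (azimuth of n's horizontal projection).

true dip 40°, dip direction 160°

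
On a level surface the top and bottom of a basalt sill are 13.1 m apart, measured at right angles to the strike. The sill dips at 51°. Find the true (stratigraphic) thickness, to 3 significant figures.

10.2 m

True thickness t = w · sin(dip) = 13.1 × sin 51°
t = 13.1 × 0.7771 = 10.181 m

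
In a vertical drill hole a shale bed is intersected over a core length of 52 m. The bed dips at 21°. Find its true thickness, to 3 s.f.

48.5 m

True thickness t = h · cos(dip) = 52 × cos 21°
t = 52 × 0.9336 = 48.546 m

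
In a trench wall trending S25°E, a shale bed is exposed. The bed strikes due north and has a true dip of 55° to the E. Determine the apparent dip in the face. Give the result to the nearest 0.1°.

The strike is due north and the section trends S25°E; the acute angle between them is β = 25°.
tan(apparent dip) = tan 55° · sin 25° = 0.6036
α = arctan(0.6036) = 31.11°

31.1°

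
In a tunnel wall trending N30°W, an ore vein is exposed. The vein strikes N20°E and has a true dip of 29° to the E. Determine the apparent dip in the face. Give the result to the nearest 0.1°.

23.0°

The strike is N20°E and the section trends N30°W; the acute angle between them is β = 50°.
tan α = tan 29° × sin 50° = 0.5543 × 0.7660 = 0.4246
α = arctan(0.4246) = 23.01°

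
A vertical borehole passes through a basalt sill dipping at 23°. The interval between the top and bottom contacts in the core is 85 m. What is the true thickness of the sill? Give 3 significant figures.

78.2 m

True thickness t = h · cos(dip) = 85 × cos 23°
t = 85 × 0.9205 = 78.243 m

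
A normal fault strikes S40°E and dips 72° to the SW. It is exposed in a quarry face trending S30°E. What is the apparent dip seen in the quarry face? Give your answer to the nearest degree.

Angle between strike (S40°E) and section (S30°E): β = 10°.
tan α = tan 72° × sin 10° = 3.0777 × 0.1736 = 0.5344
apparent dip = arctan 0.5344 = 28.12°

28°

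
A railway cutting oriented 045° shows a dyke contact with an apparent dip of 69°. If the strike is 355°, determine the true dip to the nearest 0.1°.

73.6°

The section is 50° from the strike.
tan(true dip) = tan 69° / sin 50° = 3.4007
true dip = arctan 3.4007 = 73.61°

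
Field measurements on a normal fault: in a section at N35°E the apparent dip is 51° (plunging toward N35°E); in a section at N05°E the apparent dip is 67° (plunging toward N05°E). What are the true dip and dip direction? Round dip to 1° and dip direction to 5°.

true dip 71°, dip direction 330°

Represent each trace as a vector plunging at its apparent dip toward its trend (east-north-up frame): v₁ = (0.361, 0.516, -0.777), v₂ = (0.034, 0.389, -0.921).
The plane normal is n = v₁ × v₂ ∝ (-0.172, 0.306, 0.123).
Dip δ = arctan(|n_h|/n_z) = arctan(0.351/0.123) = 70.7°.
Dip direction = atan2(-0.172, 0.306) = 331° (azimuth of n's horizontal projection).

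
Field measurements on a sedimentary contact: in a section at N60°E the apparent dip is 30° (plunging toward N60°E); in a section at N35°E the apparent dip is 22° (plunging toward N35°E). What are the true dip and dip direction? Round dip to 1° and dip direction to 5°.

true dip 33°, dip direction 085°

The two traces are lines in the plane: v₁ = (sin 60°·cos 30°, cos 60°·cos 30°, −sin 30°), v₂ = (sin 35°·cos 22°, cos 35°·cos 22°, −sin 22°).
Cross product v₁ × v₂ gives the pole to the plane: n ∝ (0.218, 0.015, 0.339).
True dip = arccos(n_z / |n|) = arccos(0.8413) = 32.7°.
Dip direction = azimuth of (n_x, n_y) = atan2(0.218, 0.015) = 86°.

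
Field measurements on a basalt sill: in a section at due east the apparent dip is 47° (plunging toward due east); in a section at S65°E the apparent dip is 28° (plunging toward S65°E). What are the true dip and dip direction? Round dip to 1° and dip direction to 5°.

Represent each trace as a vector plunging at its apparent dip toward its trend (east-north-up frame): v₁ = (0.682, 0.000, -0.731), v₂ = (0.800, -0.373, -0.469).
Cross product v₁ × v₂ gives the pole to the plane: n ∝ (0.273, 0.265, 0.254).
tan δ = √(n_x²+n_y²)/n_z = 0.380/0.254, so δ = 56.2°.
The horizontal component of n points toward azimuth atan2(n_x, n_y) = 46°, the dip direction.

true dip 56°, dip direction 045°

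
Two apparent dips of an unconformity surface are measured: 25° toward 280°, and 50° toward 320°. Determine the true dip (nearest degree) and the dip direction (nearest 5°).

Each apparent-dip line lies in the plane. As unit vectors (x east, y north, z up), v₁ plunges 25°→280° and v₂ plunges 50°→320°.
n = v₁ × v₂ = (-0.088, 0.509, 0.374) (taken with n_z > 0).
tan δ = √(n_x²+n_y²)/n_z = 0.517/0.374, so δ = 54.1°.
The horizontal component of n points toward azimuth atan2(n_x, n_y) = 350°, the dip direction.

true dip 54°, dip direction 350°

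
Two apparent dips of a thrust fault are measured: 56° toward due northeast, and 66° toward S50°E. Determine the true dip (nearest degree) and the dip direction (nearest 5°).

true dip 69°, dip direction 100°

The two traces are lines in the plane: v₁ = (sin 45°·cos 56°, cos 45°·cos 56°, −sin 56°), v₂ = (sin 130°·cos 66°, cos 130°·cos 66°, −sin 66°).
The plane normal is n = v₁ × v₂ ∝ (0.578, -0.103, 0.227).
True dip = arccos(n_z / |n|) = arccos(0.3601) = 68.9°.
Dip direction = azimuth of (n_x, n_y) = atan2(0.578, -0.103) = 100°.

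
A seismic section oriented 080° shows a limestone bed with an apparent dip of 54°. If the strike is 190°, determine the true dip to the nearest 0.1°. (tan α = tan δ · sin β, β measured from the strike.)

The section is 70° from the strike.
tan(true dip) = tan 54° / sin 70° = 1.4647
δ = arctan(1.4647) = 55.68°

55.7°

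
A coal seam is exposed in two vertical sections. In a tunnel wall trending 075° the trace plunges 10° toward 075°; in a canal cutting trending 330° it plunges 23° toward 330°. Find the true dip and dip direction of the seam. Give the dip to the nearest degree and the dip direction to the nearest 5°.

true dip 27°, dip direction 005°

Each apparent-dip line lies in the plane. As unit vectors (x east, y north, z up), v₁ plunges 10°→075° and v₂ plunges 23°→330°.
The plane normal is n = v₁ × v₂ ∝ (0.039, 0.452, 0.876).
tan δ = √(n_x²+n_y²)/n_z = 0.453/0.876, so δ = 27.4°.
Dip direction = atan2(0.039, 0.452) = 5° (azimuth of n's horizontal projection).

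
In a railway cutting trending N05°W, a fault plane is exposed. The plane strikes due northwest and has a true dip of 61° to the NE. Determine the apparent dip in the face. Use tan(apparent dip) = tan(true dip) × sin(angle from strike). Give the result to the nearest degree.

49°

The section lies 40° from the strike.
tan α = tan 61° × sin 40° = 1.8040 × 0.6428 = 1.1596
α = arctan(1.1596) = 49.23°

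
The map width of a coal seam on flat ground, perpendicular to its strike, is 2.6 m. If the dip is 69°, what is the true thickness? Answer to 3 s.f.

True thickness t = w · sin(dip) = 2.6 × sin 69°
t = 2.6 × 0.9336 = 2.427 m

2.43 m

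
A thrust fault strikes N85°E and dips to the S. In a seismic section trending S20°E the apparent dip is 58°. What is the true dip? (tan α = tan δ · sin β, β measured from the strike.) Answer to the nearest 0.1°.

58.9°

The section is 75° from the strike.
tan δ = tan α / sin β = tan 58° / sin 75° = 1.6003 / 0.9659 = 1.6568
δ = arctan(1.6568) = 58.89°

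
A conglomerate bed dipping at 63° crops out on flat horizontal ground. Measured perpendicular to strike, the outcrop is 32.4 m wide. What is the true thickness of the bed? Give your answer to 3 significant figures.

28.9 m

True thickness t = w · sin(dip) = 32.4 × sin 63°
t = 32.4 × 0.8910 = 28.869 m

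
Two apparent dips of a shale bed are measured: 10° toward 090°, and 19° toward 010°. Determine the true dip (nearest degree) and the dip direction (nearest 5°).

The two traces are lines in the plane: v₁ = (sin 90°·cos 10°, cos 90°·cos 10°, −sin 10°), v₂ = (sin 10°·cos 19°, cos 10°·cos 19°, −sin 19°).
Cross product v₁ × v₂ gives the pole to the plane: n ∝ (0.162, 0.292, 0.917).
Dip δ = arctan(|n_h|/n_z) = arctan(0.334/0.917) = 20.0°.
Dip direction = azimuth of (n_x, n_y) = atan2(0.162, 0.292) = 29°.

true dip 20°, dip direction 030°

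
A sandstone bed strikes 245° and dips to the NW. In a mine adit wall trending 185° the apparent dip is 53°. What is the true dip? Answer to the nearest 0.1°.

β = acute angle between strike 245° and section 185° = 60°.
tan δ = tan α / sin β = tan 53° / sin 60° = 1.3270 / 0.8660 = 1.5323
true dip = arctan 1.5323 = 56.87°

56.9°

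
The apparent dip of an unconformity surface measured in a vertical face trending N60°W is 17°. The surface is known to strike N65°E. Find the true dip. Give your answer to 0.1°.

20.5°

β = acute angle between strike N65°E and section N60°W = 55°.
tan δ = tan α / sin β = tan 17° / sin 55° = 0.3057 / 0.8192 = 0.3732
δ = arctan(0.3732) = 20.47°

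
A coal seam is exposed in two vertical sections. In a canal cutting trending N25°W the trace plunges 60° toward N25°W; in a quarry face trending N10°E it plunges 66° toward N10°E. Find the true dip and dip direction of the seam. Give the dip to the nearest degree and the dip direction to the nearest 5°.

true dip 66°, dip direction 015°

Represent each trace as a vector plunging at its apparent dip toward its trend (east-north-up frame): v₁ = (-0.211, 0.453, -0.866), v₂ = (0.071, 0.401, -0.914).
Cross product v₁ × v₂ gives the pole to the plane: n ∝ (0.067, 0.254, 0.117).
Dip δ = arctan(|n_h|/n_z) = arctan(0.263/0.117) = 66.1°.
Dip direction = atan2(0.067, 0.254) = 15° (azimuth of n's horizontal projection).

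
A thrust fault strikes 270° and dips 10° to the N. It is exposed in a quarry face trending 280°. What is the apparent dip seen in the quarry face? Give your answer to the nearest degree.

2°

Angle between strike (270°) and section (280°): β = 10°.
tan α = tan 10° × sin 10° = 0.1763 × 0.1736 = 0.0306
apparent dip = arctan 0.0306 = 1.75°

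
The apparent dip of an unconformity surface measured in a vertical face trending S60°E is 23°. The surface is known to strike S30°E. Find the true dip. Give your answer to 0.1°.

The section is 30° from the strike.
tan(true dip) = tan 23° / sin 30° = 0.8489
true dip = arctan 0.8489 = 40.33°

40.3°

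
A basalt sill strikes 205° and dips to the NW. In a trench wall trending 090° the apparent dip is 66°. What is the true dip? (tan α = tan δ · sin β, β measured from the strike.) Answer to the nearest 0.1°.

The section is 65° from the strike.
tan(true dip) = tan 66° / sin 65° = 2.4782
δ = arctan(2.4782) = 68.03°

68.0°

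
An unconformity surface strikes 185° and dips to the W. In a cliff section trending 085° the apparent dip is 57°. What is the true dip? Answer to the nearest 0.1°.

β = acute angle between strike 185° and section 085° = 80°.
tan δ = tan α / sin β = tan 57° / sin 80° = 1.5399 / 0.9848 = 1.5636
true dip = arctan 1.5636 = 57.40°

57.4°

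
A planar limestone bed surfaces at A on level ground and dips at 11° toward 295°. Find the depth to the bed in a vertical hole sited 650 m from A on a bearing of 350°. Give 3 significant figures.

72.5 m

The hole lies 55° from the dip direction, so the down-dip offset is 650 × cos 55° = 372.82 m.
Depth = down-dip offset × tan(dip) = 372.82 × tan 11° = 372.82 × 0.1944
Depth = 72.47 m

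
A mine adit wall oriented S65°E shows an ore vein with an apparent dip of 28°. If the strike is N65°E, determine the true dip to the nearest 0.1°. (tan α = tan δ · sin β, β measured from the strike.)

34.8°

The section is 50° from the strike.
tan δ = tan α / sin β = tan 28° / sin 50° = 0.5317 / 0.7660 = 0.6941
true dip = arctan 0.6941 = 34.76°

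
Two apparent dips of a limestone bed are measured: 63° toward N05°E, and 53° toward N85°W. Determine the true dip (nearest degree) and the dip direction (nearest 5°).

The two traces are lines in the plane: v₁ = (sin 5°·cos 63°, cos 5°·cos 63°, −sin 63°), v₂ = (sin 275°·cos 53°, cos 275°·cos 53°, −sin 53°).
The plane normal is n = v₁ × v₂ ∝ (-0.314, 0.566, 0.273).
tan δ = √(n_x²+n_y²)/n_z = 0.647/0.273, so δ = 67.1°.
The horizontal component of n points toward azimuth atan2(n_x, n_y) = 331°, the dip direction.

true dip 67°, dip direction 330°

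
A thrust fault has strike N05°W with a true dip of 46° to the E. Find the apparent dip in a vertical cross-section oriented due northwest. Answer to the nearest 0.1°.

The strike is N05°W and the section trends due northwest; the acute angle between them is β = 40°.
tan α = tan 46° × sin 40° = 1.0355 × 0.6428 = 0.6656
α = arctan(0.6656) = 33.65°

33.6°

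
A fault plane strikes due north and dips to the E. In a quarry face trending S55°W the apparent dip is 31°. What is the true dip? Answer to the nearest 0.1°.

36.3°

β = acute angle between strike due north and section S55°W = 55°.
tan δ = tan α / sin β = tan 31° / sin 55° = 0.6009 / 0.8192 = 0.7335
δ = arctan(0.7335) = 36.26°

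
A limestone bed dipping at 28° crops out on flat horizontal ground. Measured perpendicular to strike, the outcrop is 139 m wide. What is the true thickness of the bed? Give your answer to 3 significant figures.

True thickness t = w · sin(dip) = 139 × sin 28°
t = 139 × 0.4695 = 65.257 m

65.3 m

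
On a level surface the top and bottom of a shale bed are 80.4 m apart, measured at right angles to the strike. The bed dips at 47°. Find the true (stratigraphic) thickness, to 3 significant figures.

58.8 m

True thickness t = w · sin(dip) = 80.4 × sin 47°
t = 80.4 × 0.7314 = 58.801 m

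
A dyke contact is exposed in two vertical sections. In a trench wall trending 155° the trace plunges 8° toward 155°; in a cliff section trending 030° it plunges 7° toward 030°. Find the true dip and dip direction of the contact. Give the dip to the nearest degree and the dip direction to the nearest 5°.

true dip 16°, dip direction 095°

Each apparent-dip line lies in the plane. As unit vectors (x east, y north, z up), v₁ plunges 8°→155° and v₂ plunges 7°→030°.
n = v₁ × v₂ = (0.229, -0.018, 0.805) (taken with n_z > 0).
tan δ = √(n_x²+n_y²)/n_z = 0.230/0.805, so δ = 15.9°.
The horizontal component of n points toward azimuth atan2(n_x, n_y) = 95°, the dip direction.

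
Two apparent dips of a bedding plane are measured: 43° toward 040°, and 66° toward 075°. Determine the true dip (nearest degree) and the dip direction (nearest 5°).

true dip 70°, dip direction 110°

Represent each trace as a vector plunging at its apparent dip toward its trend (east-north-up frame): v₁ = (0.470, 0.560, -0.682), v₂ = (0.393, 0.105, -0.914).
n = v₁ × v₂ = (0.440, -0.162, 0.171) (taken with n_z > 0).
True dip = arccos(n_z / |n|) = arccos(0.3421) = 70.0°.
Dip direction = azimuth of (n_x, n_y) = atan2(0.440, -0.162) = 110°.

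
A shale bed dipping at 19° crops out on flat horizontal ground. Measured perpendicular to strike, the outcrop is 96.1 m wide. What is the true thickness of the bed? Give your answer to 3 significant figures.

True thickness t = w · sin(dip) = 96.1 × sin 19°
t = 96.1 × 0.3256 = 31.287 m

31.3 m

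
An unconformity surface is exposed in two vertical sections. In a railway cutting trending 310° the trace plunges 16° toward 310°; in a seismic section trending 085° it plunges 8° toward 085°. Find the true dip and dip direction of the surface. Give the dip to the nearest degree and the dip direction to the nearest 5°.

true dip 29°, dip direction 010°

The two traces are lines in the plane: v₁ = (sin 310°·cos 16°, cos 310°·cos 16°, −sin 16°), v₂ = (sin 85°·cos 8°, cos 85°·cos 8°, −sin 8°).
n = v₁ × v₂ = (0.062, 0.374, 0.673) (taken with n_z > 0).
Dip δ = arctan(|n_h|/n_z) = arctan(0.380/0.673) = 29.4°.
Dip direction = azimuth of (n_x, n_y) = atan2(0.062, 0.374) = 9°.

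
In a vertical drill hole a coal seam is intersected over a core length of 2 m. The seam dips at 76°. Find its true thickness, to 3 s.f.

True thickness t = h · cos(dip) = 2 × cos 76°
t = 2 × 0.2419 = 0.484 m

0.484 m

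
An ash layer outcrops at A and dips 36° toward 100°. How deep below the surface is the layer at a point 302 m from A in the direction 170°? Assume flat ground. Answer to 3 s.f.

75.0 m

The hole lies 70° from the dip direction, so the down-dip offset is 302 × cos 70° = 103.29 m.
Depth = down-dip offset × tan(dip) = 103.29 × tan 36° = 103.29 × 0.7265
Depth = 75.04 m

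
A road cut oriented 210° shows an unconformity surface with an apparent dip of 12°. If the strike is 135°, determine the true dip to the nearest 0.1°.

The section is 75° from the strike.
tan δ = tan α / sin β = tan 12° / sin 75° = 0.2126 / 0.9659 = 0.2201
true dip = arctan 0.2201 = 12.41°

12.4°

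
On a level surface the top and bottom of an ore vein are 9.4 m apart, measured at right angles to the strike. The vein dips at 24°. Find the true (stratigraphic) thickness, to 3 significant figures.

3.82 m

True thickness t = w · sin(dip) = 9.4 × sin 24°
t = 9.4 × 0.4067 = 3.823 m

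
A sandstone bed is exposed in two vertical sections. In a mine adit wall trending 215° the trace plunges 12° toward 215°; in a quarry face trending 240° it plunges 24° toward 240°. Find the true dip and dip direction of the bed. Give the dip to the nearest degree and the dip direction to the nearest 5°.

Each apparent-dip line lies in the plane. As unit vectors (x east, y north, z up), v₁ plunges 12°→215° and v₂ plunges 24°→240°.
n = v₁ × v₂ = (-0.231, 0.064, 0.378) (taken with n_z > 0).
True dip = arccos(n_z / |n|) = arccos(0.8444) = 32.4°.
Dip direction = atan2(-0.231, 0.064) = 285° (azimuth of n's horizontal projection).

true dip 32°, dip direction 285°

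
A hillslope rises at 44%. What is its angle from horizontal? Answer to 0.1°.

tan θ = 44/100 = 0.4400
θ = arctan(0.4400) = 23.75°

23.7°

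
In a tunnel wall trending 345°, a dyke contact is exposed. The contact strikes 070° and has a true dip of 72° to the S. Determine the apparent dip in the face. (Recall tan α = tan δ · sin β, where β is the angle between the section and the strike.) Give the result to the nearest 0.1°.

The section lies 85° from the strike.
tan α = tan 72° × sin 85° = 3.0777 × 0.9962 = 3.0660
apparent dip = arctan 3.0660 = 71.94°

71.9°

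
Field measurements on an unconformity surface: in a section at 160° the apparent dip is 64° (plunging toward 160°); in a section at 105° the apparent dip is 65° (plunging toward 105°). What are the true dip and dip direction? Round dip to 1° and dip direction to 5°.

Represent each trace as a vector plunging at its apparent dip toward its trend (east-north-up frame): v₁ = (0.150, -0.412, -0.899), v₂ = (0.408, -0.109, -0.906).
Cross product v₁ × v₂ gives the pole to the plane: n ∝ (0.275, -0.231, 0.152).
Dip δ = arctan(|n_h|/n_z) = arctan(0.359/0.152) = 67.1°.
Dip direction = azimuth of (n_x, n_y) = atan2(0.275, -0.231) = 130°.

true dip 67°, dip direction 130°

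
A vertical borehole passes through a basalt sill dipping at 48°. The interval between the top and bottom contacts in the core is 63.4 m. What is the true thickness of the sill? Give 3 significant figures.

42.4 m

True thickness t = h · cos(dip) = 63.4 × cos 48°
t = 63.4 × 0.6691 = 42.423 m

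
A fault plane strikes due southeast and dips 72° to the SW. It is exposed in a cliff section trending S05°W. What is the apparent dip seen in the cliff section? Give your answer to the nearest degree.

67°

The strike is due southeast and the section trends S05°W; the acute angle between them is β = 50°.
tan α = tan 72° × sin 50° = 3.0777 × 0.7660 = 2.3576
α = arctan(2.3576) = 67.02°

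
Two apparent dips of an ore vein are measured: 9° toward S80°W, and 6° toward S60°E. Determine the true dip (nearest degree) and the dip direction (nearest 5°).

Represent each trace as a vector plunging at its apparent dip toward its trend (east-north-up frame): v₁ = (-0.973, -0.172, -0.156), v₂ = (0.861, -0.497, -0.105).
n = v₁ × v₂ = (-0.060, -0.236, 0.631) (taken with n_z > 0).
True dip = arccos(n_z / |n|) = arccos(0.9328) = 21.1°.
Dip direction = atan2(-0.060, -0.236) = 194° (azimuth of n's horizontal projection).

true dip 21°, dip direction 195°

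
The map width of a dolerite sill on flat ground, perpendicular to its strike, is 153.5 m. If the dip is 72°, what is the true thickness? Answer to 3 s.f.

146 m

True thickness t = w · sin(dip) = 153.5 × sin 72°
t = 153.5 × 0.9511 = 145.987 m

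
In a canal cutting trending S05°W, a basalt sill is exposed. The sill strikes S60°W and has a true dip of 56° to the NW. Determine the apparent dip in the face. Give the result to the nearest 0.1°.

50.5°

Angle between strike (S60°W) and section (S05°W): β = 55°.
tan α = tan 56° × sin 55° = 1.4826 × 0.8192 = 1.2144
α = arctan(1.2144) = 50.53°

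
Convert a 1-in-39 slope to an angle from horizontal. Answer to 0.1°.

1.5°

tan θ = 1/39 = 0.0256
θ = arctan(0.0256) = 1.47°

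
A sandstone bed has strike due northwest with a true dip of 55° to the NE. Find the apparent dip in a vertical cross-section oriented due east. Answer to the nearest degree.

Angle between strike (due northwest) and section (due east): β = 45°.
tan(apparent dip) = tan 55° · sin 45° = 1.0099
apparent dip = arctan 1.0099 = 45.28°

45°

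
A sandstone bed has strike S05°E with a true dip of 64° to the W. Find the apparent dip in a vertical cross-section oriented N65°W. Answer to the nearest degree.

The section lies 60° from the strike.
tan α = tan 64° × sin 60° = 2.0503 × 0.8660 = 1.7756
apparent dip = arctan 1.7756 = 60.61°

61°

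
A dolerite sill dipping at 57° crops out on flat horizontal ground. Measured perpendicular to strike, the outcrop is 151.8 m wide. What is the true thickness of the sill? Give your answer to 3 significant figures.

True thickness t = w · sin(dip) = 151.8 × sin 57°
t = 151.8 × 0.8387 = 127.310 m

127 m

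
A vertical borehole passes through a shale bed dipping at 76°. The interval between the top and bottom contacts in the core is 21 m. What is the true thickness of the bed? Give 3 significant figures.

5.08 m

True thickness t = h · cos(dip) = 21 × cos 76°
t = 21 × 0.2419 = 5.080 m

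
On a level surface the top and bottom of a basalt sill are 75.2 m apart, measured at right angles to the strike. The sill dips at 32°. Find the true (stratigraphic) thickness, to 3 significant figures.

True thickness t = w · sin(dip) = 75.2 × sin 32°
t = 75.2 × 0.5299 = 39.850 m

39.8 m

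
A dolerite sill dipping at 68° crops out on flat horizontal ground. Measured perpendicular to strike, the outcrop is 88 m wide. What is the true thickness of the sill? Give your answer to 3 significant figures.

81.6 m

True thickness t = w · sin(dip) = 88 × sin 68°
t = 88 × 0.9272 = 81.592 m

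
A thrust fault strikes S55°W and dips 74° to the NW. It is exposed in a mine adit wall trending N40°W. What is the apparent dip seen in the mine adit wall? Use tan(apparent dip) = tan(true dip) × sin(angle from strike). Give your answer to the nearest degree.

The section lies 85° from the strike.
tan(apparent dip) = tan 74° · sin 85° = 3.4741
apparent dip = arctan 3.4741 = 73.94°

74°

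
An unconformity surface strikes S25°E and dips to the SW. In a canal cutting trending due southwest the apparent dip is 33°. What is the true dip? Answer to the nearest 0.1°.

34.6°

The section is 70° from the strike.
tan δ = tan α / sin β = tan 33° / sin 70° = 0.6494 / 0.9397 = 0.6911
δ = arctan(0.6911) = 34.65°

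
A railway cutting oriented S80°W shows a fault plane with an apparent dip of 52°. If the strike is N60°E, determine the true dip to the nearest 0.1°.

75.0°

β = acute angle between strike N60°E and section S80°W = 20°.
tan(true dip) = tan 52° / sin 20° = 3.7423
true dip = arctan 3.7423 = 75.04°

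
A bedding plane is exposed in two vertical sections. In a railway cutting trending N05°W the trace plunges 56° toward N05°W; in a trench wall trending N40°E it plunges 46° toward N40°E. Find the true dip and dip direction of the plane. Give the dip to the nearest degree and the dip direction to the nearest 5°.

true dip 56°, dip direction 355°

Each apparent-dip line lies in the plane. As unit vectors (x east, y north, z up), v₁ plunges 56°→N05°W and v₂ plunges 46°→N40°E.
Cross product v₁ × v₂ gives the pole to the plane: n ∝ (-0.040, 0.405, 0.275).
Dip δ = arctan(|n_h|/n_z) = arctan(0.407/0.275) = 56.0°.
The horizontal component of n points toward azimuth atan2(n_x, n_y) = 354°, the dip direction.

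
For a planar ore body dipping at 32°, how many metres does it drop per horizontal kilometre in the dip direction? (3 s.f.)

drop per km = 1000 × tan 32° = 1000 × 0.6249

625 m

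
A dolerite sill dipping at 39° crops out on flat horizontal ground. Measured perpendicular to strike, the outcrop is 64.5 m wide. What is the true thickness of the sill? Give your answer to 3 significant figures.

True thickness t = w · sin(dip) = 64.5 × sin 39°
t = 64.5 × 0.6293 = 40.591 m

40.6 m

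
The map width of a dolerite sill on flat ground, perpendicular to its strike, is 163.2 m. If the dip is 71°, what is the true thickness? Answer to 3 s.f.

True thickness t = w · sin(dip) = 163.2 × sin 71°
t = 163.2 × 0.9455 = 154.309 m

154 m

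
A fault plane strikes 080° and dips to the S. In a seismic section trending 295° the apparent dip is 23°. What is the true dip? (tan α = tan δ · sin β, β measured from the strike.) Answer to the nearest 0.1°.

36.5°

The section is 35° from the strike.
tan(true dip) = tan 23° / sin 35° = 0.7400
δ = arctan(0.7400) = 36.50°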